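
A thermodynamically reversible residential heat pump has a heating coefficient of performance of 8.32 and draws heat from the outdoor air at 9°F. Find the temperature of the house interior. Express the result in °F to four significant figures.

COP_HP = T_H/(T_H − T_C) rearranges to T_H = COP·T_C/(COP − 1).
With T_C = 260.37 K, T_H = 8.32 × 260.37/7.320 = 295.94 K.
Converting, 295.94 K = 73.03°F.

73.03 °F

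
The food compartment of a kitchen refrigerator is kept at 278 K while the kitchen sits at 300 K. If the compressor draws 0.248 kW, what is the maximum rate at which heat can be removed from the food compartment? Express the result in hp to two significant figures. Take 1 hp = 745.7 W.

The reservoir spacing is ΔT = 300 − 278 = 22.00 K.
COP_Carnot = T_C/ΔT = 278.00/22.00 = 12.64.
Q̇_max = COP_Carnot × Ẇ = 12.64 × 0.2480 kW = 3.134 kW = 4.203 hp.

4.2 hp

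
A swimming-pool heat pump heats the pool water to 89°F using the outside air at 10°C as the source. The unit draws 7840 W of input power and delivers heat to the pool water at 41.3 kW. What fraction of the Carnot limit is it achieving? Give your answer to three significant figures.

Converting, Q̇_H = 41.30 kW = 41300 W, so COP_actual = Q̇_H/Ẇ = 41300/7840 = 5.268.
In absolute terms T_C = 283.15 K and T_H = 304.82 K, so ΔT = 21.67 K.
COP_Carnot = T_H/ΔT = 304.82/21.67 = 14.07.
η_II = COP_actual/COP_Carnot = 5.268/14.07 = 0.3744.

0.374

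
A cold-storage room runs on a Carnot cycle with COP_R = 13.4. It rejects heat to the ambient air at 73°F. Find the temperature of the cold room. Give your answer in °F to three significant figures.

36.0 °F

For a Carnot refrigerator COP_R = T_C/(T_H − T_C), so T_C = COP·T_H/(1 + COP).
With T_H = 295.93 K, T_C = 13.4 × 295.93/14.40 = 275.38 K.
Converting, 275.38 K = 36.01°F.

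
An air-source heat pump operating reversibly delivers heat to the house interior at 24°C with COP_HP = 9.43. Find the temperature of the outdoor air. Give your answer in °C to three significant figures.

COP_HP = T_H/(T_H − T_C) gives T_H − T_C = T_H/COP.
With T_H = 297.15 K, T_C = 297.15 × (1 − 1/9.43) = 265.64 K.
Converting, 265.64 K = -7.51°C.

-7.51 °C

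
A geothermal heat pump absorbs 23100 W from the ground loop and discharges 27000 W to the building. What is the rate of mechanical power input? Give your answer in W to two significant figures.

For a cyclic device the first law requires Q̇_H = Q̇_C + Ẇ.
Ẇ = Q̇_H − Q̇_C = 3900 W.

3900 W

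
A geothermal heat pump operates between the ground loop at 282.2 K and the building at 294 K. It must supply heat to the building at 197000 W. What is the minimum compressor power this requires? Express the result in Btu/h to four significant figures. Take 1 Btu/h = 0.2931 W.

26980 Btu/h

The reservoir spacing is ΔT = 294 − 282.2 = 11.80 K.
COP_Carnot = T_H/ΔT = 294.00/11.80 = 24.92.
Ẇ_min = Q̇/COP_Carnot = 197000/24.92 = 7907 W = 26980 Btu/h.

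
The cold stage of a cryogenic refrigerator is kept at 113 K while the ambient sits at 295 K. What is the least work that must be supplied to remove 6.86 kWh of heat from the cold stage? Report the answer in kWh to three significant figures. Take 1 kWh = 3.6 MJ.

11.0 kWh

The reservoir spacing is ΔT = 295 − 113 = 182.0 K.
The reversible limit is COP_R = T_C/ΔT = 0.6209, so W_min = Q_C/COP = Q_C·ΔT/T_C.
W_min = 6.860 × 182.0/113.00 = 11.05 kWh.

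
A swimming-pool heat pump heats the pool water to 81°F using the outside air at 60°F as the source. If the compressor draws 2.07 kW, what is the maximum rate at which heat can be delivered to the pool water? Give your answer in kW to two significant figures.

53 kW

In absolute terms T_C = 288.71 K and T_H = 300.37 K, so ΔT = 11.67 K.
COP_Carnot = T_H/ΔT = 300.37/11.67 = 25.75.
Q̇_max = COP_Carnot × Ẇ = 25.75 × 2.070 kW = 53.29 kW.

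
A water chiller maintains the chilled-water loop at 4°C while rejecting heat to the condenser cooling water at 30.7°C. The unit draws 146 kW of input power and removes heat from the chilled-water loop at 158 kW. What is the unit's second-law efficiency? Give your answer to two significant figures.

0.10

COP_actual = Q̇_C/Ẇ = 158.0/146.0 = 1.082.
In absolute terms T_C = 277.15 K and T_H = 303.85 K, so ΔT = 26.70 K.
COP_Carnot = T_C/ΔT = 277.15/26.70 = 10.38.
η_II = COP_actual/COP_Carnot = 1.082/10.38 = 0.1043.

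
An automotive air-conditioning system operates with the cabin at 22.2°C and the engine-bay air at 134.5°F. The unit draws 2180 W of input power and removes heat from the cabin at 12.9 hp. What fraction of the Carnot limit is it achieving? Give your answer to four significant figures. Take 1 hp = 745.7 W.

0.5191

Converting, Q̇_C = 12.90 hp = 9620 W, so COP_actual = Q̇_C/Ẇ = 9620/2180 = 4.413.
In absolute terms T_C = 295.35 K and T_H = 330.09 K, so ΔT = 34.74 K.
COP_Carnot = T_C/ΔT = 295.35/34.74 = 8.501.
η_II = COP_actual/COP_Carnot = 4.413/8.501 = 0.5191.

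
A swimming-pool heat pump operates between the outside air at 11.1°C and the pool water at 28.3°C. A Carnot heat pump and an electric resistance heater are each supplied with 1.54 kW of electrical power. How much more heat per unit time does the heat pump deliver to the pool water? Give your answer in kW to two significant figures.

25 kW

In absolute terms T_C = 284.25 K and T_H = 301.45 K, so ΔT = 17.20 K.
COP_Carnot = T_H/ΔT = 301.45/17.20 = 17.53.
The heat pump delivers Q̇_H = COP × Ẇ = 26.99 kW; the resistance heater delivers Ẇ = 1.540 kW.
Extra = (COP − 1)·Ẇ = 25.45 kW.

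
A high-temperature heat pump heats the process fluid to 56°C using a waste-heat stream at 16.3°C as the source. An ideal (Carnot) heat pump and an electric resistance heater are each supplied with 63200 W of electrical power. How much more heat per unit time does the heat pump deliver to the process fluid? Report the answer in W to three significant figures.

In absolute terms T_C = 289.45 K and T_H = 329.15 K, so ΔT = 39.70 K.
COP_Carnot = T_H/ΔT = 329.15/39.70 = 8.291.
The heat pump delivers Q̇_H = COP × Ẇ = 524000 W; the resistance heater delivers Ẇ = 63200 W.
Extra = (COP − 1)·Ẇ = 460800 W.

461000 W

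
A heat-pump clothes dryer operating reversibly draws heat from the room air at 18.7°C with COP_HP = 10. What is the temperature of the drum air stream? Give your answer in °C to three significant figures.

51.1 °C

COP_HP = T_H/(T_H − T_C) rearranges to T_H = COP·T_C/(COP − 1).
With T_C = 291.85 K, T_H = 10 × 291.85/9.000 = 324.28 K.
Converting, 324.28 K = 51.13°C.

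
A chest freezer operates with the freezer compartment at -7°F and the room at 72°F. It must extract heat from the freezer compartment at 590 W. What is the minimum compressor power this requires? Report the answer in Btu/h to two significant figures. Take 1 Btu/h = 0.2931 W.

In absolute terms T_C = 251.48 K and T_H = 295.37 K, so ΔT = 43.89 K.
COP_Carnot = T_C/ΔT = 251.48/43.89 = 5.730.
Ẇ_min = Q̇/COP_Carnot = 590.0/5.730 = 103.0 W = 351.3 Btu/h.

350 Btu/h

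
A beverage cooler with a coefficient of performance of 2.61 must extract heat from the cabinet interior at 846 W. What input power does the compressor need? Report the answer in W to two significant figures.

Ẇ = Q̇_C/COP = 846.0/2.61 = 324.1 W.

320 W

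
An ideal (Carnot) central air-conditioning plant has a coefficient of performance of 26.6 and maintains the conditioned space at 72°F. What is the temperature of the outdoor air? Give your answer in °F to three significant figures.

92.0 °F

COP_R = T_C/(T_H − T_C) gives T_H − T_C = T_C/COP.
With T_C = 295.37 K, T_H = 295.37 × (1 + 1/26.6) = 306.48 K.
Converting, 306.48 K = 91.99°F.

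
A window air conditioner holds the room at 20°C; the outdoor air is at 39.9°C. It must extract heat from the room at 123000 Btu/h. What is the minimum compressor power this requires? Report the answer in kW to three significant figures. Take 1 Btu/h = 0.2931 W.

2.45 kW

In absolute terms T_C = 293.15 K and T_H = 313.05 K, so ΔT = 19.90 K.
COP_Carnot = T_C/ΔT = 293.15/19.90 = 14.73.
Ẇ_min = Q̇/COP_Carnot = 123000/14.73 = 8350 Btu/h = 2.447 kW.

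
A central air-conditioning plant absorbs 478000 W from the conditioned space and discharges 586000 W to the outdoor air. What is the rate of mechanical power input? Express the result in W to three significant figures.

108000 W

For a cyclic device the first law requires Q̇_H = Q̇_C + Ẇ.
Ẇ = Q̇_H − Q̇_C = 108000 W.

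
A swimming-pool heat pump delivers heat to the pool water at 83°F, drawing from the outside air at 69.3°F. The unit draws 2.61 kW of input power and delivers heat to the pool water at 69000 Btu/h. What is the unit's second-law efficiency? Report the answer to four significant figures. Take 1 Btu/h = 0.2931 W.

Converting, Q̇_H = 69000 Btu/h = 20.22 kW, so COP_actual = Q̇_H/Ẇ = 20.22/2.610 = 7.749.
In absolute terms T_C = 293.87 K and T_H = 301.48 K, so ΔT = 7.611 K.
COP_Carnot = T_H/ΔT = 301.48/7.611 = 39.61.
η_II = COP_actual/COP_Carnot = 7.749/39.61 = 0.1956.

0.1956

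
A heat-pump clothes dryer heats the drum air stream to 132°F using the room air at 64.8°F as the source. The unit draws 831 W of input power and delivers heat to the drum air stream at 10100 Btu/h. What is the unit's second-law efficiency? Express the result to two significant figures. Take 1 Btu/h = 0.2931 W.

Converting, Q̇_H = 10100 Btu/h = 2960 W, so COP_actual = Q̇_H/Ẇ = 2960/831.0 = 3.562.
In absolute terms T_C = 291.37 K and T_H = 328.71 K, so ΔT = 37.33 K.
COP_Carnot = T_H/ΔT = 328.71/37.33 = 8.805.
η_II = COP_actual/COP_Carnot = 3.562/8.805 = 0.4046.

0.40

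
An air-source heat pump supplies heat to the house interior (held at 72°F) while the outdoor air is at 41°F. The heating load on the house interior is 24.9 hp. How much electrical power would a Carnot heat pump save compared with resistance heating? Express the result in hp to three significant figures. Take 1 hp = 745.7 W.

In absolute terms T_C = 278.15 K and T_H = 295.37 K, so ΔT = 17.22 K.
COP_Carnot = T_H/ΔT = 295.37/17.22 = 17.15.
Resistance heating needs Ẇ_res = Q̇_H = 24.90 hp; the reversible heat pump needs only Ẇ_hp = Q̇_H/COP = 1.452 hp.
Saving = 24.90 − 1.452 = 23.45 hp.

23.4 hp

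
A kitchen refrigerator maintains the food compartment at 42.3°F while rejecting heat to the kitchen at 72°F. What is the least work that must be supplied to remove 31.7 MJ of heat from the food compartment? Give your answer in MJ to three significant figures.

In absolute terms T_C = 278.87 K and T_H = 295.37 K, so ΔT = 16.50 K.
The reversible limit is COP_R = T_C/ΔT = 16.90, so W_min = Q_C/COP = Q_C·ΔT/T_C.
W_min = 31.70 × 16.50/278.87 = 1.876 MJ.

1.88 MJ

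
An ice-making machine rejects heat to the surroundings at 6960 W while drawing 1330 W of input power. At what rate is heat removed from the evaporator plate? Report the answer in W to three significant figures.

5630 W

For a cyclic device the first law requires Q̇_H = Q̇_C + Ẇ.
Q̇_C = Q̇_H − Ẇ = 5630 W.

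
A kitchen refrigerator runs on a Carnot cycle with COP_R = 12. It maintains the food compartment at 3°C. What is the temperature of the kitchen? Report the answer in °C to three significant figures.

COP_R = T_C/(T_H − T_C) gives T_H − T_C = T_C/COP.
With T_C = 276.15 K, T_H = 276.15 × (1 + 1/12) = 299.16 K.
Converting, 299.16 K = 26.01°C.

26.0 °C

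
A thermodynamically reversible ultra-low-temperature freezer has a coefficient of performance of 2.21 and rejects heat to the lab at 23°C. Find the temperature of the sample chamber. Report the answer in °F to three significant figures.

For a Carnot refrigerator COP_R = T_C/(T_H − T_C), so T_C = COP·T_H/(1 + COP).
With T_H = 296.15 K, T_C = 2.21 × 296.15/3.210 = 203.89 K.
Converting, 203.89 K = -92.67°F.

-92.7 °F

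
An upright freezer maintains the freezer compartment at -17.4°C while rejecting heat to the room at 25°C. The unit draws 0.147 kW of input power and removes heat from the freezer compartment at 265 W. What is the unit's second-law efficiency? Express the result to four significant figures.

Converting, Q̇_C = 265.0 W = 0.2650 kW, so COP_actual = Q̇_C/Ẇ = 0.2650/0.1470 = 1.803.
In absolute terms T_C = 255.75 K and T_H = 298.15 K, so ΔT = 42.40 K.
COP_Carnot = T_C/ΔT = 255.75/42.40 = 6.032.
η_II = COP_actual/COP_Carnot = 1.803/6.032 = 0.2989.

0.2989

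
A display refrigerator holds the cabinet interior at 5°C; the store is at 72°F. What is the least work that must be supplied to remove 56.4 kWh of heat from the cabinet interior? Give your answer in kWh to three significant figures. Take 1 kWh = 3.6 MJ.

3.49 kWh

In absolute terms T_C = 278.15 K and T_H = 295.37 K, so ΔT = 17.22 K.
The reversible limit is COP_R = T_C/ΔT = 16.15, so W_min = Q_C/COP = Q_C·ΔT/T_C.
W_min = 56.40 × 17.22/278.15 = 3.492 kWh.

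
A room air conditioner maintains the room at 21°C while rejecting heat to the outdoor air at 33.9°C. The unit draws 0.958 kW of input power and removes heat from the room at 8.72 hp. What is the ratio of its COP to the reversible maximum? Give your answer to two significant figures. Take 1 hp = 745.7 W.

0.30

Converting, Q̇_C = 8.720 hp = 6.503 kW, so COP_actual = Q̇_C/Ẇ = 6.503/0.9580 = 6.788.
In absolute terms T_C = 294.15 K and T_H = 307.05 K, so ΔT = 12.90 K.
COP_Carnot = T_C/ΔT = 294.15/12.90 = 22.80.
η_II = COP_actual/COP_Carnot = 6.788/22.80 = 0.2977.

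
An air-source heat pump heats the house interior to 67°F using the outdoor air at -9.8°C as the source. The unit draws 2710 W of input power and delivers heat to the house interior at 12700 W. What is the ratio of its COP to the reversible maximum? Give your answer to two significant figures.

0.47

COP_actual = Q̇_H/Ẇ = 12700/2710 = 4.686.
In absolute terms T_C = 263.35 K and T_H = 292.59 K, so ΔT = 29.24 K.
COP_Carnot = T_H/ΔT = 292.59/29.24 = 10.01.
η_II = COP_actual/COP_Carnot = 4.686/10.01 = 0.4684.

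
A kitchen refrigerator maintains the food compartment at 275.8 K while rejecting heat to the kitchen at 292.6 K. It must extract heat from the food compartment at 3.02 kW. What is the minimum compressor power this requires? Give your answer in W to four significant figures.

The reservoir spacing is ΔT = 292.6 − 275.8 = 16.80 K.
COP_Carnot = T_C/ΔT = 275.80/16.80 = 16.42.
Ẇ_min = Q̇/COP_Carnot = 3.020/16.42 = 0.1840 kW = 184.0 W.

184.0 W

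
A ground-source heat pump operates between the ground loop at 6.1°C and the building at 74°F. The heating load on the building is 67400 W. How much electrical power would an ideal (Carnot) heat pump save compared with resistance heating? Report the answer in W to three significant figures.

63500 W

In absolute terms T_C = 279.25 K and T_H = 296.48 K, so ΔT = 17.23 K.
COP_Carnot = T_H/ΔT = 296.48/17.23 = 17.20.
Resistance heating needs Ẇ_res = Q̇_H = 67400 W; the reversible heat pump needs only Ẇ_hp = Q̇_H/COP = 3918 W.
Saving = 67400 − 3918 = 63480 W.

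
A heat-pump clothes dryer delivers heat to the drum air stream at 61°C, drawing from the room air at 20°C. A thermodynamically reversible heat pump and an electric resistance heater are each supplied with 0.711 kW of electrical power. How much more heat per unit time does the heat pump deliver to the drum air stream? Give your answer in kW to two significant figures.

In absolute terms T_C = 293.15 K and T_H = 334.15 K, so ΔT = 41.00 K.
COP_Carnot = T_H/ΔT = 334.15/41.00 = 8.150.
The heat pump delivers Q̇_H = COP × Ẇ = 5.795 kW; the resistance heater delivers Ẇ = 0.7110 kW.
Extra = (COP − 1)·Ẇ = 5.084 kW.

5.1 kW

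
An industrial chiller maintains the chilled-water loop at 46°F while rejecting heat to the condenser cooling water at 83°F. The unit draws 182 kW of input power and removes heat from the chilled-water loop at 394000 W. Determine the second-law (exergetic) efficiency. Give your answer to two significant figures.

0.16

Converting, Q̇_C = 394000 W = 394.0 kW, so COP_actual = Q̇_C/Ẇ = 394.0/182.0 = 2.165.
In absolute terms T_C = 280.93 K and T_H = 301.48 K, so ΔT = 20.56 K.
COP_Carnot = T_C/ΔT = 280.93/20.56 = 13.67.
η_II = COP_actual/COP_Carnot = 2.165/13.67 = 0.1584.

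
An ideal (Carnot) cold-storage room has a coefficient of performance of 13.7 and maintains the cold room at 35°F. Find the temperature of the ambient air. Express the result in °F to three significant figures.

COP_R = T_C/(T_H − T_C) gives T_H − T_C = T_C/COP.
With T_C = 274.82 K, T_H = 274.82 × (1 + 1/13.7) = 294.88 K.
Converting, 294.88 K = 71.11°F.

71.1 °F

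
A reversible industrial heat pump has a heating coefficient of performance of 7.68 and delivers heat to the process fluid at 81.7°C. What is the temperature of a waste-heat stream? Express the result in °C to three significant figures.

COP_HP = T_H/(T_H − T_C) gives T_H − T_C = T_H/COP.
With T_H = 354.85 K, T_C = 354.85 × (1 − 1/7.68) = 308.65 K.
Converting, 308.65 K = 35.50°C.

35.5 °C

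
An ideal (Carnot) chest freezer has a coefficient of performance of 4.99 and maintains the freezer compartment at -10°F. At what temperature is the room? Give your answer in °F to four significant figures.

COP_R = T_C/(T_H − T_C) gives T_H − T_C = T_C/COP.
With T_C = 249.82 K, T_H = 249.82 × (1 + 1/4.99) = 299.88 K.
Converting, 299.88 K = 80.11°F.

80.11 °F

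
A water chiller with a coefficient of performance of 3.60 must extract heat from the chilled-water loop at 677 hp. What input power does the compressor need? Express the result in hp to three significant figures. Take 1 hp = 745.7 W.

188 hp

Ẇ = Q̇_C/COP = 677.0/3.60 = 188.1 hp.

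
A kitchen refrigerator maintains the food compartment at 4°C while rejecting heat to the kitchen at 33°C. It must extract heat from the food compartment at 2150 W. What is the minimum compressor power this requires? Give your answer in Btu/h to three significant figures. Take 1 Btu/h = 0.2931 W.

In absolute terms T_C = 277.15 K and T_H = 306.15 K, so ΔT = 29.00 K.
COP_Carnot = T_C/ΔT = 277.15/29.00 = 9.557.
Ẇ_min = Q̇/COP_Carnot = 2150/9.557 = 225.0 W = 767.5 Btu/h.

768 Btu/h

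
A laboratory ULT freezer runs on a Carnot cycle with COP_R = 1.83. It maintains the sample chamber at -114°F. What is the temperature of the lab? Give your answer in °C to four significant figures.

COP_R = T_C/(T_H − T_C) gives T_H − T_C = T_C/COP.
With T_C = 192.04 K, T_H = 192.04 × (1 + 1/1.83) = 296.98 K.
Converting, 296.98 K = 23.83°C.

23.83 °C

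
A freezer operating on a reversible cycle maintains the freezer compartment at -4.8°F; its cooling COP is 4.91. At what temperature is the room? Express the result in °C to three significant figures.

COP_R = T_C/(T_H − T_C) gives T_H − T_C = T_C/COP.
With T_C = 252.71 K, T_H = 252.71 × (1 + 1/4.91) = 304.17 K.
Converting, 304.17 K = 31.02°C.

31.0 °C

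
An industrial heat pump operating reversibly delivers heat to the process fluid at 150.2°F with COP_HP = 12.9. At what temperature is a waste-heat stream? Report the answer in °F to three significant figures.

COP_HP = T_H/(T_H − T_C) gives T_H − T_C = T_H/COP.
With T_H = 338.82 K, T_C = 338.82 × (1 − 1/12.9) = 312.55 K.
Converting, 312.55 K = 102.92°F.

103 °F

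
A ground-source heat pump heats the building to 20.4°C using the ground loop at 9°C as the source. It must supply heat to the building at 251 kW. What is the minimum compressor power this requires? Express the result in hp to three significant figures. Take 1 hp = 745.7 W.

In absolute terms T_C = 282.15 K and T_H = 293.55 K, so ΔT = 11.40 K.
COP_Carnot = T_H/ΔT = 293.55/11.40 = 25.75.
Ẇ_min = Q̇/COP_Carnot = 251.0/25.75 = 9.748 kW = 13.07 hp.

13.1 hp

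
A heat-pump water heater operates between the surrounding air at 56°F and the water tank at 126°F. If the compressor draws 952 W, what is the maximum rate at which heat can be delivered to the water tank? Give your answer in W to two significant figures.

In absolute terms T_C = 286.48 K and T_H = 325.37 K, so ΔT = 38.89 K.
COP_Carnot = T_H/ΔT = 325.37/38.89 = 8.367.
Q̇_max = COP_Carnot × Ẇ = 8.367 × 952.0 W = 7965 W.

8000 W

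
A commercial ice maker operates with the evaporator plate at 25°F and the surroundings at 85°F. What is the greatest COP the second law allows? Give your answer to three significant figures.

In absolute terms T_C = 269.26 K and T_H = 302.59 K, so ΔT = 33.33 K.
For a reversible cycle, COP_Carnot = T_C/ΔT = 269.26/33.33 = 8.078.

8.08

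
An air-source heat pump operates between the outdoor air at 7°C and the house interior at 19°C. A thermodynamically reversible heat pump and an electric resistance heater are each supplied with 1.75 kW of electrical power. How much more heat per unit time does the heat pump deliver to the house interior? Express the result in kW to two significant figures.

In absolute terms T_C = 280.15 K and T_H = 292.15 K, so ΔT = 12.00 K.
COP_Carnot = T_H/ΔT = 292.15/12.00 = 24.35.
The heat pump delivers Q̇_H = COP × Ẇ = 42.61 kW; the resistance heater delivers Ẇ = 1.750 kW.
Extra = (COP − 1)·Ẇ = 40.86 kW.

41 kW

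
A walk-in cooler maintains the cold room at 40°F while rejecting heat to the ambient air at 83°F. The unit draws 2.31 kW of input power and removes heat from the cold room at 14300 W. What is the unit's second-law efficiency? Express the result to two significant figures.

Converting, Q̇_C = 14300 W = 14.30 kW, so COP_actual = Q̇_C/Ẇ = 14.30/2.310 = 6.190.
In absolute terms T_C = 277.59 K and T_H = 301.48 K, so ΔT = 23.89 K.
COP_Carnot = T_C/ΔT = 277.59/23.89 = 11.62.
η_II = COP_actual/COP_Carnot = 6.190/11.62 = 0.5327.

0.53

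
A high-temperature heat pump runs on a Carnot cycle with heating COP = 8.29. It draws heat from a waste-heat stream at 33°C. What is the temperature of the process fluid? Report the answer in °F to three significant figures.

167 °F

COP_HP = T_H/(T_H − T_C) rearranges to T_H = COP·T_C/(COP − 1).
With T_C = 306.15 K, T_H = 8.29 × 306.15/7.290 = 348.15 K.
Converting, 348.15 K = 166.99°F.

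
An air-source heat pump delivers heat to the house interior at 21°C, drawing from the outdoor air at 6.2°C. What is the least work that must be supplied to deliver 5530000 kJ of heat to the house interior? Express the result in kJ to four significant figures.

In absolute terms T_C = 279.35 K and T_H = 294.15 K, so ΔT = 14.80 K.
The reversible limit is COP_HP = T_H/ΔT = 19.88, so W_min = Q_H/COP = Q_H·ΔT/T_H.
W_min = 5530000 × 14.80/294.15 = 278200 kJ.

278200 kJ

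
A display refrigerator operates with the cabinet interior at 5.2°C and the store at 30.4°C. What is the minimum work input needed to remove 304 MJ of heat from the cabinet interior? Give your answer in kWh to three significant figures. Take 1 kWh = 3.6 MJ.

7.65 kWh

In absolute terms T_C = 278.35 K and T_H = 303.55 K, so ΔT = 25.20 K.
The reversible limit is COP_R = T_C/ΔT = 11.05, so W_min = Q_C/COP = Q_C·ΔT/T_C.
W_min = 304.0 × 25.20/278.35 = 27.52 MJ = 7.645 kWh.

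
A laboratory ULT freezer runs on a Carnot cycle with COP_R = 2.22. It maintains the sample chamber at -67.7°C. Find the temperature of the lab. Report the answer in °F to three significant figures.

COP_R = T_C/(T_H − T_C) gives T_H − T_C = T_C/COP.
With T_C = 205.45 K, T_H = 205.45 × (1 + 1/2.22) = 298.00 K.
Converting, 298.00 K = 76.72°F.

76.7 °F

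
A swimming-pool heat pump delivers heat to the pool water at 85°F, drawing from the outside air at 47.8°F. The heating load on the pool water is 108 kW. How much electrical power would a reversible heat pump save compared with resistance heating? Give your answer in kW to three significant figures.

In absolute terms T_C = 281.93 K and T_H = 302.59 K, so ΔT = 20.67 K.
COP_Carnot = T_H/ΔT = 302.59/20.67 = 14.64.
Resistance heating needs Ẇ_res = Q̇_H = 108.0 kW; the reversible heat pump needs only Ẇ_hp = Q̇_H/COP = 7.376 kW.
Saving = 108.0 − 7.376 = 100.6 kW.

101 kW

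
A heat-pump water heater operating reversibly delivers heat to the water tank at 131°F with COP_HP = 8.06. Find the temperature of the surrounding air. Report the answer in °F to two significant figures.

58 °F

COP_HP = T_H/(T_H − T_C) gives T_H − T_C = T_H/COP.
With T_H = 328.15 K, T_C = 328.15 × (1 − 1/8.06) = 287.44 K.
Converting, 287.44 K = 57.72°F.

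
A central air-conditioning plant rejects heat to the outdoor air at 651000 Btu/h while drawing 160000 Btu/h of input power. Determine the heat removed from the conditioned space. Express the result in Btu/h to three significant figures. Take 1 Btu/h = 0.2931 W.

For a cyclic device the first law requires Q̇_H = Q̇_C + Ẇ.
Q̇_C = Q̇_H − Ẇ = 491000 Btu/h.

491000 Btu/h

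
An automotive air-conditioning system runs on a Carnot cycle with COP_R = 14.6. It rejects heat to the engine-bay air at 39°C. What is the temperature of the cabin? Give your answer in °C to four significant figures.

18.99 °C

For a Carnot refrigerator COP_R = T_C/(T_H − T_C), so T_C = COP·T_H/(1 + COP).
With T_H = 312.15 K, T_C = 14.6 × 312.15/15.60 = 292.14 K.
Converting, 292.14 K = 18.99°C.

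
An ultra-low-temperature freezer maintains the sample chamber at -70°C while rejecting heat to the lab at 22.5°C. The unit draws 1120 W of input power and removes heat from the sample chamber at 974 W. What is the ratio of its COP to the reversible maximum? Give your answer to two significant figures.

COP_actual = Q̇_C/Ẇ = 974.0/1120 = 0.8696.
In absolute terms T_C = 203.15 K and T_H = 295.65 K, so ΔT = 92.50 K.
COP_Carnot = T_C/ΔT = 203.15/92.50 = 2.196.
η_II = COP_actual/COP_Carnot = 0.8696/2.196 = 0.3960.

0.40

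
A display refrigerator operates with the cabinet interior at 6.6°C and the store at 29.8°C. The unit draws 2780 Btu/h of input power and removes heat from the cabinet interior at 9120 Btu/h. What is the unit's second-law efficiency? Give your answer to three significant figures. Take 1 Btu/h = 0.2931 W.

0.272

COP_actual = Q̇_C/Ẇ = 9120/2780 = 3.281.
In absolute terms T_C = 279.75 K and T_H = 302.95 K, so ΔT = 23.20 K.
COP_Carnot = T_C/ΔT = 279.75/23.20 = 12.06.
η_II = COP_actual/COP_Carnot = 3.281/12.06 = 0.2721.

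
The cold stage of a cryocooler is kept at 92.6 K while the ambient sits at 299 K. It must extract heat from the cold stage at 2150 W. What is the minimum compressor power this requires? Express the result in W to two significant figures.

The reservoir spacing is ΔT = 299 − 92.6 = 206.4 K.
COP_Carnot = T_C/ΔT = 92.60/206.4 = 0.4486.
Ẇ_min = Q̇/COP_Carnot = 2150/0.4486 = 4792 W.

4800 W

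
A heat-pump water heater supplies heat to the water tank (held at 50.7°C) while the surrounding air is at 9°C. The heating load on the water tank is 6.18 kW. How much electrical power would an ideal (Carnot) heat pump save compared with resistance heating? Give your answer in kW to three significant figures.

5.38 kW

In absolute terms T_C = 282.15 K and T_H = 323.85 K, so ΔT = 41.70 K.
COP_Carnot = T_H/ΔT = 323.85/41.70 = 7.766.
Resistance heating needs Ẇ_res = Q̇_H = 6.180 kW; the reversible heat pump needs only Ẇ_hp = Q̇_H/COP = 0.7958 kW.
Saving = 6.180 − 0.7958 = 5.384 kW.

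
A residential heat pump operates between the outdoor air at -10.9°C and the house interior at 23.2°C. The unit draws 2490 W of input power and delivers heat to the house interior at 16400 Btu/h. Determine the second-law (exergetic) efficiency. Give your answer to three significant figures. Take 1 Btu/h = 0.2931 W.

0.222

Converting, Q̇_H = 16400 Btu/h = 4807 W, so COP_actual = Q̇_H/Ẇ = 4807/2490 = 1.930.
In absolute terms T_C = 262.25 K and T_H = 296.35 K, so ΔT = 34.10 K.
COP_Carnot = T_H/ΔT = 296.35/34.10 = 8.691.
η_II = COP_actual/COP_Carnot = 1.930/8.691 = 0.2221.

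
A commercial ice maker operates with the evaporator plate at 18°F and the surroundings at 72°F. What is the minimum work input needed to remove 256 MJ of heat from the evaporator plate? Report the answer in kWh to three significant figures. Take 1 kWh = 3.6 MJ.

8.04 kWh

In absolute terms T_C = 265.37 K and T_H = 295.37 K, so ΔT = 30.00 K.
The reversible limit is COP_R = T_C/ΔT = 8.846, so W_min = Q_C/COP = Q_C·ΔT/T_C.
W_min = 256.0 × 30.00/265.37 = 28.94 MJ = 8.039 kWh.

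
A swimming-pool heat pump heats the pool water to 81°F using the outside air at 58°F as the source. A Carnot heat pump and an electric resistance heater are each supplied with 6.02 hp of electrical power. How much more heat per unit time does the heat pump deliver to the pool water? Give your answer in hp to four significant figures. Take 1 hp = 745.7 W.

In absolute terms T_C = 287.59 K and T_H = 300.37 K, so ΔT = 12.78 K.
COP_Carnot = T_H/ΔT = 300.37/12.78 = 23.51.
The heat pump delivers Q̇_H = COP × Ẇ = 141.5 hp; the resistance heater delivers Ẇ = 6.020 hp.
Extra = (COP − 1)·Ẇ = 135.5 hp.

135.5 hp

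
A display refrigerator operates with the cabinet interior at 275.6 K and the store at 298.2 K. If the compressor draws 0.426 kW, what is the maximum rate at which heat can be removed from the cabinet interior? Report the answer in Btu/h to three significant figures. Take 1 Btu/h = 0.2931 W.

The reservoir spacing is ΔT = 298.2 − 275.6 = 22.60 K.
COP_Carnot = T_C/ΔT = 275.60/22.60 = 12.19.
Q̇_max = COP_Carnot × Ẇ = 12.19 × 0.4260 kW = 5.195 kW = 17720 Btu/h.

17700 Btu/h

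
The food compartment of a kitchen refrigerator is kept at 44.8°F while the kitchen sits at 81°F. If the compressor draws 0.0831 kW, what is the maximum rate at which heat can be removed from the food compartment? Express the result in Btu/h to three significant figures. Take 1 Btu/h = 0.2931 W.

3950 Btu/h

In absolute terms T_C = 280.26 K and T_H = 300.37 K, so ΔT = 20.11 K.
COP_Carnot = T_C/ΔT = 280.26/20.11 = 13.94.
Q̇_max = COP_Carnot × Ẇ = 13.94 × 0.08310 kW = 1.158 kW = 3951 Btu/h.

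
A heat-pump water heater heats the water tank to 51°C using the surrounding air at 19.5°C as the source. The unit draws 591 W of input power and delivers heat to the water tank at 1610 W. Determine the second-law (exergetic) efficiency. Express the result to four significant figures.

0.2647

COP_actual = Q̇_H/Ẇ = 1610/591.0 = 2.724.
In absolute terms T_C = 292.65 K and T_H = 324.15 K, so ΔT = 31.50 K.
COP_Carnot = T_H/ΔT = 324.15/31.50 = 10.29.
η_II = COP_actual/COP_Carnot = 2.724/10.29 = 0.2647.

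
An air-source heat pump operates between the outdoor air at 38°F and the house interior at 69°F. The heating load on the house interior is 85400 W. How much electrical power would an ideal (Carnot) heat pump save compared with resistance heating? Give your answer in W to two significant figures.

In absolute terms T_C = 276.48 K and T_H = 293.71 K, so ΔT = 17.22 K.
COP_Carnot = T_H/ΔT = 293.71/17.22 = 17.05.
Resistance heating needs Ẇ_res = Q̇_H = 85400 W; the reversible heat pump needs only Ẇ_hp = Q̇_H/COP = 5008 W.
Saving = 85400 − 5008 = 80390 W.

80000 W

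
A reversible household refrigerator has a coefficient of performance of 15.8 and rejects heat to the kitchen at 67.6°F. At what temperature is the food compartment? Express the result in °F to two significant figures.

36 °F

For a Carnot refrigerator COP_R = T_C/(T_H − T_C), so T_C = COP·T_H/(1 + COP).
With T_H = 292.93 K, T_C = 15.8 × 292.93/16.80 = 275.49 K.
Converting, 275.49 K = 36.21°F.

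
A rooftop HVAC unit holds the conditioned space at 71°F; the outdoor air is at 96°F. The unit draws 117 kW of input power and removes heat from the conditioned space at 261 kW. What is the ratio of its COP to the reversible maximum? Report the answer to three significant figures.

COP_actual = Q̇_C/Ẇ = 261.0/117.0 = 2.231.
In absolute terms T_C = 294.82 K and T_H = 308.71 K, so ΔT = 13.89 K.
COP_Carnot = T_C/ΔT = 294.82/13.89 = 21.23.
η_II = COP_actual/COP_Carnot = 2.231/21.23 = 0.1051.

0.105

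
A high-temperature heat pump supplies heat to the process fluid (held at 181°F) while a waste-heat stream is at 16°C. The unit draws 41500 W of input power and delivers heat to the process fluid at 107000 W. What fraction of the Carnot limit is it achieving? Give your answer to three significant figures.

0.484

COP_actual = Q̇_H/Ẇ = 107000/41500 = 2.578.
In absolute terms T_C = 289.15 K and T_H = 355.93 K, so ΔT = 66.78 K.
COP_Carnot = T_H/ΔT = 355.93/66.78 = 5.330.
η_II = COP_actual/COP_Carnot = 2.578/5.330 = 0.4837.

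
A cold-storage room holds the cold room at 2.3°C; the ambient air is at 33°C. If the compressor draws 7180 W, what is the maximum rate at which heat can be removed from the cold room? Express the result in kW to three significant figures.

In absolute terms T_C = 275.45 K and T_H = 306.15 K, so ΔT = 30.70 K.
COP_Carnot = T_C/ΔT = 275.45/30.70 = 8.972.
Q̇_max = COP_Carnot × Ẇ = 8.972 × 7180 W = 64420 W = 64.42 kW.

64.4 kW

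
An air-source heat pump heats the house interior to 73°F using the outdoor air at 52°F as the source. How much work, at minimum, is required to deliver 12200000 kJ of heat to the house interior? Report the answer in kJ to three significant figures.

481000 kJ

In absolute terms T_C = 284.26 K and T_H = 295.93 K, so ΔT = 11.67 K.
The reversible limit is COP_HP = T_H/ΔT = 25.37, so W_min = Q_H/COP = Q_H·ΔT/T_H.
W_min = 12200000 × 11.67/295.93 = 481000 kJ.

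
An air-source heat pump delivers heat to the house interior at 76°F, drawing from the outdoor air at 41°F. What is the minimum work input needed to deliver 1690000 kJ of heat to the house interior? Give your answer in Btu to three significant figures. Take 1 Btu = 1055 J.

In absolute terms T_C = 278.15 K and T_H = 297.59 K, so ΔT = 19.44 K.
The reversible limit is COP_HP = T_H/ΔT = 15.30, so W_min = Q_H/COP = Q_H·ΔT/T_H.
W_min = 1690000 × 19.44/297.59 = 110400 kJ = 104700 Btu.

105000 Btu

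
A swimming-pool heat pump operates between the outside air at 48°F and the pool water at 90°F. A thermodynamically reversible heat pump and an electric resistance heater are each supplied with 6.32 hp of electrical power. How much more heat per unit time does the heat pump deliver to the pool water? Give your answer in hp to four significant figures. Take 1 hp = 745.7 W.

76.39 hp

In absolute terms T_C = 282.04 K and T_H = 305.37 K, so ΔT = 23.33 K.
COP_Carnot = T_H/ΔT = 305.37/23.33 = 13.09.
The heat pump delivers Q̇_H = COP × Ẇ = 82.71 hp; the resistance heater delivers Ẇ = 6.320 hp.
Extra = (COP − 1)·Ẇ = 76.39 hp.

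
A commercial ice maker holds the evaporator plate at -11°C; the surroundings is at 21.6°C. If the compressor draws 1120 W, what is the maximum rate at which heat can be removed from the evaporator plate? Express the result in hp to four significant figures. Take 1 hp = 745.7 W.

In absolute terms T_C = 262.15 K and T_H = 294.75 K, so ΔT = 32.60 K.
COP_Carnot = T_C/ΔT = 262.15/32.60 = 8.041.
Q̇_max = COP_Carnot × Ẇ = 8.041 × 1120 W = 9006 W = 12.08 hp.

12.08 hp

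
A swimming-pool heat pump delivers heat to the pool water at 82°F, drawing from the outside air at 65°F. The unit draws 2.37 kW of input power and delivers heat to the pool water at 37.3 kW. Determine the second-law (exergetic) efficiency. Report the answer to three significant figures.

0.494

COP_actual = Q̇_H/Ẇ = 37.30/2.370 = 15.74.
In absolute terms T_C = 291.48 K and T_H = 300.93 K, so ΔT = 9.444 K.
COP_Carnot = T_H/ΔT = 300.93/9.444 = 31.86.
η_II = COP_actual/COP_Carnot = 15.74/31.86 = 0.4939.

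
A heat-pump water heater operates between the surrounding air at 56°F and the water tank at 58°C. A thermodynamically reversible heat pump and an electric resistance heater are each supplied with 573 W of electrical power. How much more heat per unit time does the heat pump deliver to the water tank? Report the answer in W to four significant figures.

3675 W

In absolute terms T_C = 286.48 K and T_H = 331.15 K, so ΔT = 44.67 K.
COP_Carnot = T_H/ΔT = 331.15/44.67 = 7.414.
The heat pump delivers Q̇_H = COP × Ẇ = 4248 W; the resistance heater delivers Ẇ = 573.0 W.
Extra = (COP − 1)·Ẇ = 3675 W.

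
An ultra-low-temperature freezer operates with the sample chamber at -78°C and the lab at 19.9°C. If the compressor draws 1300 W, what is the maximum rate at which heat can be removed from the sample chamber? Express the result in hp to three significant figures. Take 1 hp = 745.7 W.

3.48 hp

In absolute terms T_C = 195.15 K and T_H = 293.05 K, so ΔT = 97.90 K.
COP_Carnot = T_C/ΔT = 195.15/97.90 = 1.993.
Q̇_max = COP_Carnot × Ẇ = 1.993 × 1300 W = 2591 W = 3.475 hp.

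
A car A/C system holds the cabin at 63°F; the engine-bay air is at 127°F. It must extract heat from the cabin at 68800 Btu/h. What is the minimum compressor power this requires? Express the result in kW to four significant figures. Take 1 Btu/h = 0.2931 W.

In absolute terms T_C = 290.37 K and T_H = 325.93 K, so ΔT = 35.56 K.
COP_Carnot = T_C/ΔT = 290.37/35.56 = 8.167.
Ẇ_min = Q̇/COP_Carnot = 68800/8.167 = 8424 Btu/h = 2.469 kW.

2.469 kW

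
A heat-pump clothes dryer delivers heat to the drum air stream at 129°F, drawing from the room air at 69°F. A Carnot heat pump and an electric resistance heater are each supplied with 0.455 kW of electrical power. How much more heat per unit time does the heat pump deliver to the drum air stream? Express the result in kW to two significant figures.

In absolute terms T_C = 293.71 K and T_H = 327.04 K, so ΔT = 33.33 K.
COP_Carnot = T_H/ΔT = 327.04/33.33 = 9.811.
The heat pump delivers Q̇_H = COP × Ẇ = 4.464 kW; the resistance heater delivers Ẇ = 0.4550 kW.
Extra = (COP − 1)·Ẇ = 4.009 kW.

4.0 kW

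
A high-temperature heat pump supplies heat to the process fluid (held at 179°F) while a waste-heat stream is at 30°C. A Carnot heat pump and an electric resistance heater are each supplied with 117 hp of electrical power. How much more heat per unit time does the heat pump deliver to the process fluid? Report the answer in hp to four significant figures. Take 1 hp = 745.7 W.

686.5 hp

In absolute terms T_C = 303.15 K and T_H = 354.82 K, so ΔT = 51.67 K.
COP_Carnot = T_H/ΔT = 354.82/51.67 = 6.867.
The heat pump delivers Q̇_H = COP × Ẇ = 803.5 hp; the resistance heater delivers Ẇ = 117.0 hp.
Extra = (COP − 1)·Ẇ = 686.5 hp.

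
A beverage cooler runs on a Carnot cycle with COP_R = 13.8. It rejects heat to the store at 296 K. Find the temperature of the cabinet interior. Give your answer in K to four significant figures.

For a Carnot refrigerator COP_R = T_C/(T_H − T_C), so T_C = COP·T_H/(1 + COP).
With T_H = 296.00 K, T_C = 13.8 × 296.00/14.80 = 276.00 K.

276.0 K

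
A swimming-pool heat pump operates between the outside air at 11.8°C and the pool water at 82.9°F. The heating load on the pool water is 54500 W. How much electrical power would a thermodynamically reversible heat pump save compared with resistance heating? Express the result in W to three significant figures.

51500 W

In absolute terms T_C = 284.95 K and T_H = 301.43 K, so ΔT = 16.48 K.
COP_Carnot = T_H/ΔT = 301.43/16.48 = 18.29.
Resistance heating needs Ẇ_res = Q̇_H = 54500 W; the reversible heat pump needs only Ẇ_hp = Q̇_H/COP = 2979 W.
Saving = 54500 − 2979 = 51520 W.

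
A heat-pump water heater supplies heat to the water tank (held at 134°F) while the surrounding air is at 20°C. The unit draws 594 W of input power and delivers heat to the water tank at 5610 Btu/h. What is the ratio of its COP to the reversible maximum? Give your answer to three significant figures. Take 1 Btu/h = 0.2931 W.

0.308

Converting, Q̇_H = 5610 Btu/h = 1644 W, so COP_actual = Q̇_H/Ẇ = 1644/594.0 = 2.768.
In absolute terms T_C = 293.15 K and T_H = 329.82 K, so ΔT = 36.67 K.
COP_Carnot = T_H/ΔT = 329.82/36.67 = 8.995.
η_II = COP_actual/COP_Carnot = 2.768/8.995 = 0.3077.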